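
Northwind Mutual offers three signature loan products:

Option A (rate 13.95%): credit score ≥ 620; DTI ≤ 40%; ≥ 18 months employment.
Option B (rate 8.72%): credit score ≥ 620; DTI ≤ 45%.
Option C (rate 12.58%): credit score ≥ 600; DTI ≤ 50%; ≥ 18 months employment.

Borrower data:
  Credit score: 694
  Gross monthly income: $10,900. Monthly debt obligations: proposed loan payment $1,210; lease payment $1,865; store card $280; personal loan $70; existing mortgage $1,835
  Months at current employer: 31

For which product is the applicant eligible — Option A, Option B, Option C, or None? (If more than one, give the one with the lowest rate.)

Option C

Total debts = (1,210 + 1,865 + 280 + 70 + 1,835) = 5,260; DTI = 5,260/10,900 = 48.3%.
Option A: score 694 ≥ 620; DTI 48.3% > 40%; employment 31 ≥ 18 mo → does not qualify.
Option B: score 694 ≥ 620; DTI 48.3% > 45% → does not qualify.
Option C: score 694 ≥ 600; DTI 48.3% ≤ 50%; employment 31 ≥ 18 mo → qualifies.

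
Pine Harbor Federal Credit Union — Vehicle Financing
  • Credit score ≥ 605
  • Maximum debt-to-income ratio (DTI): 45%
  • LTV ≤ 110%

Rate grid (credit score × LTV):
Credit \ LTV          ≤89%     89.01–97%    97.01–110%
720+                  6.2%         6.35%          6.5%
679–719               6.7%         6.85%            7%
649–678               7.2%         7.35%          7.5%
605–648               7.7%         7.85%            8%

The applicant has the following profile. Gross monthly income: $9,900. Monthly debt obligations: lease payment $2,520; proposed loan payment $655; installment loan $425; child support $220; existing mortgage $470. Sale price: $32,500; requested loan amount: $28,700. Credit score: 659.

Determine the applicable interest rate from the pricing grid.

Credit score 659 ≥ 605; Total monthly debts = (2,520 + 655 + 425 + 220 + 470) = 4,290. Debt-to-income = 4,290/9,900 = 43.3% — meets 45% limit
Loan-to-value = 28,700/32,500 = 88.3% — pass (110% max)
Score 659 is in the 649–678 band; LTV 88.3% is in the ≤89% band → 7.2%.

7.2%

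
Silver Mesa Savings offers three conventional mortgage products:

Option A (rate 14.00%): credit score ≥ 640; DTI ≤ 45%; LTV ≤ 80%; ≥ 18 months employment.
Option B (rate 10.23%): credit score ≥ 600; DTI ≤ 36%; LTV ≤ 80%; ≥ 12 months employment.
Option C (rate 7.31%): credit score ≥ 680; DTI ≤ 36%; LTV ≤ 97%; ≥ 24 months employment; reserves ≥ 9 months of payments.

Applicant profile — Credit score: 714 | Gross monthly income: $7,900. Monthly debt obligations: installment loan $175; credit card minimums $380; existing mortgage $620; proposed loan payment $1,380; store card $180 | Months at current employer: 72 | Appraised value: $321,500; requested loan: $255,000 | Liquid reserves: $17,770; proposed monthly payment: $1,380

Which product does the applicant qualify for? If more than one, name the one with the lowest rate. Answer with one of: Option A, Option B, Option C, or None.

Total debts = (175 + 380 + 620 + 1,380 + 180) = 2,735; DTI = 2,735/7,900 = 34.6%.
LTV = 255,000/321,500 = 79.3%.
Reserves = 17,770/1,380 = 12.9 months.
Option A: score 714 ≥ 640; DTI 34.6% ≤ 45%; LTV 79.3% ≤ 80%; employment 72 ≥ 18 mo → qualifies.
Option B: score 714 ≥ 600; DTI 34.6% ≤ 36%; LTV 79.3% ≤ 80%; employment 72 ≥ 12 mo → qualifies.
Option C: score 714 ≥ 680; DTI 34.6% ≤ 36%; LTV 79.3% ≤ 97%; employment 72 ≥ 24 mo; reserves 12.9 ≥ 9 mo → qualifies.
Qualifying: Option A, Option B, Option C. Lowest rate is 7.31% → Option C.

Option C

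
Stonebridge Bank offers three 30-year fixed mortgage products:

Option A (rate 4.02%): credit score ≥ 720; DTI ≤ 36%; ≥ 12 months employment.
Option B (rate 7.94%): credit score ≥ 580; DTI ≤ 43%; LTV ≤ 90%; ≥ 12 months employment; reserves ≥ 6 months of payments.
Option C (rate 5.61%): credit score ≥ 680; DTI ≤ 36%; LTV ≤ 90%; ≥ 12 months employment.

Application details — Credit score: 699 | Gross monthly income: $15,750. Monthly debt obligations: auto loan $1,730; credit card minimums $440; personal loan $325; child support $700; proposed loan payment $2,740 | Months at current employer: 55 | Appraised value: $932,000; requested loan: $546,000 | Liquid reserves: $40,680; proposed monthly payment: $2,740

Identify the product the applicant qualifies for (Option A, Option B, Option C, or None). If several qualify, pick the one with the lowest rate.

Option B

Total debts = (1,730 + 440 + 325 + 700 + 2,740) = 5,935; DTI = 5,935/15,750 = 37.7%.
LTV = 546,000/932,000 = 58.6%.
Reserves = 40,680/2,740 = 14.8 months.
Option A: score 699 < 720; DTI 37.7% > 36%; employment 55 ≥ 12 mo → does not qualify.
Option B: score 699 ≥ 580; DTI 37.7% ≤ 43%; LTV 58.6% ≤ 90%; employment 55 ≥ 12 mo; reserves 14.8 ≥ 6 mo → qualifies.
Option C: score 699 ≥ 680; DTI 37.7% > 36%; LTV 58.6% ≤ 90%; employment 55 ≥ 12 mo → does not qualify.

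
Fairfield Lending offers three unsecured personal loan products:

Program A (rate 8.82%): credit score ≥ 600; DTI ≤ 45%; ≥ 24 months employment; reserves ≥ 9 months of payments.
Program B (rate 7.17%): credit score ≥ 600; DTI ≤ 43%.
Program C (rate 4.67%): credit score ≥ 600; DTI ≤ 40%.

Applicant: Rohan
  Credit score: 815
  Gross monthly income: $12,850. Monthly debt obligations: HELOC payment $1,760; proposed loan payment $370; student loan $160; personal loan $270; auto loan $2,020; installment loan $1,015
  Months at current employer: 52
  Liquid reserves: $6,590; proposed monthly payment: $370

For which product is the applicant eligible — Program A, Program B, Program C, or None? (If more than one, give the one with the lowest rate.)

Program A

Total debts = (1,760 + 370 + 160 + 270 + 2,020 + 1,015) = 5,595; DTI = 5,595/12,850 = 43.5%.
Reserves = 6,590/370 = 17.8 months.
Program A: score 815 ≥ 600; DTI 43.5% ≤ 45%; employment 52 ≥ 24 mo; reserves 17.8 ≥ 9 mo → qualifies.
Program B: score 815 ≥ 600; DTI 43.5% > 43% → does not qualify.
Program C: score 815 ≥ 600; DTI 43.5% > 40% → does not qualify.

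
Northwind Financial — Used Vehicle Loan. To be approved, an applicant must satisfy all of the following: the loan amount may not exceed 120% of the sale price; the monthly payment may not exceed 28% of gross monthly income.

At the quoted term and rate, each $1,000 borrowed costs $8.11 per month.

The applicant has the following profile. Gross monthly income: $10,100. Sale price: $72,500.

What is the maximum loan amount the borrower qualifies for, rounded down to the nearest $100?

Payment cap: 28% × $10,100 = $2,828/month.
At $8.11 per $1,000, that supports 2,828/8.11 × 1,000 ≈ $348,705 → $348,700.
LTV cap: 120% × $72,500 = $87,000 → $87,000.
Binding constraint: loan-to-value.

$87,000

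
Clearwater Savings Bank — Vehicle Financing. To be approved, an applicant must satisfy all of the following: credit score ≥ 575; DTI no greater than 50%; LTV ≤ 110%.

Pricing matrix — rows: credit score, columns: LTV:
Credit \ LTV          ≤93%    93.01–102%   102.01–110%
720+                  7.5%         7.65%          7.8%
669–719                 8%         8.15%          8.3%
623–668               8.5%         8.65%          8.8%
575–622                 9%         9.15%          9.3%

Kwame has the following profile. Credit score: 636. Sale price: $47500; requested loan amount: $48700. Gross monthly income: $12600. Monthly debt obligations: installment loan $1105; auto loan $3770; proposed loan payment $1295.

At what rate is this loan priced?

8.8%

Credit score 636 ≥ 575; Total monthly debts = (1,105 + 3,770 + 1,295) = 6,170. DTI: 6,170 ÷ 12,600 = 49%, within the 50% cap
Loan-to-value = 48,700/47,500 = 102.5% — pass (110% max)
Score 636 is in the 623–668 band; LTV 102.5% is in the 102.01–110% band → 8.8%.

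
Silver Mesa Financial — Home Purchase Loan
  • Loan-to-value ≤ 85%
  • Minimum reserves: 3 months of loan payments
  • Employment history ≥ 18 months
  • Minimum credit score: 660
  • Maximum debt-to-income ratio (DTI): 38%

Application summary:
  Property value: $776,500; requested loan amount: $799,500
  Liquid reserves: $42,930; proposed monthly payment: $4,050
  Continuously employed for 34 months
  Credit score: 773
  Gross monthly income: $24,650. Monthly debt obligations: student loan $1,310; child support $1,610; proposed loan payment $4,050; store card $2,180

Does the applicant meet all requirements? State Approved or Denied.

Denied

LTV = 799,500/776,500 = 103% > 85%
Liquid reserves cover 42,930/4,050 = 10.6 months — ≥ 3 required
Employment 34 ≥ 18 months
Credit score 773 ≥ 660 (meets)
Total monthly debts = (1,310 + 1,610 + 4,050 + 2,180) = 9,150. DTI: 9,150 ÷ 24,650 = 37.1%, within the 38% cap
Fails on LTV.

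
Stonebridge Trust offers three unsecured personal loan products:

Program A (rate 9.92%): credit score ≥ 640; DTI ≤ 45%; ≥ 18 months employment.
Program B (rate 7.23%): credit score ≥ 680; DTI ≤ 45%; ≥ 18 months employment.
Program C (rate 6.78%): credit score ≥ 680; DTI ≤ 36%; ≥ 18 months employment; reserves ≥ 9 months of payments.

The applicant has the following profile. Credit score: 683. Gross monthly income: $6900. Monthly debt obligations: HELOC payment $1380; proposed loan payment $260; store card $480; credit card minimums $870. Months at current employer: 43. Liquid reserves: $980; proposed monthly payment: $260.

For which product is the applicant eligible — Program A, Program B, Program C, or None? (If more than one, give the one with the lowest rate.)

Total debts = (1,380 + 260 + 480 + 870) = 2,990; DTI = 2,990/6,900 = 43.3%.
Reserves = 980/260 = 3.8 months.
Program A: score 683 ≥ 640; DTI 43.3% ≤ 45%; employment 43 ≥ 18 mo → qualifies.
Program B: score 683 ≥ 680; DTI 43.3% ≤ 45%; employment 43 ≥ 18 mo → qualifies.
Program C: score 683 ≥ 680; DTI 43.3% > 36%; employment 43 ≥ 18 mo; reserves 3.8 < 9 mo → does not qualify.
Qualifying: Program A, Program B. Lowest rate is 7.23% → Program B.

Program B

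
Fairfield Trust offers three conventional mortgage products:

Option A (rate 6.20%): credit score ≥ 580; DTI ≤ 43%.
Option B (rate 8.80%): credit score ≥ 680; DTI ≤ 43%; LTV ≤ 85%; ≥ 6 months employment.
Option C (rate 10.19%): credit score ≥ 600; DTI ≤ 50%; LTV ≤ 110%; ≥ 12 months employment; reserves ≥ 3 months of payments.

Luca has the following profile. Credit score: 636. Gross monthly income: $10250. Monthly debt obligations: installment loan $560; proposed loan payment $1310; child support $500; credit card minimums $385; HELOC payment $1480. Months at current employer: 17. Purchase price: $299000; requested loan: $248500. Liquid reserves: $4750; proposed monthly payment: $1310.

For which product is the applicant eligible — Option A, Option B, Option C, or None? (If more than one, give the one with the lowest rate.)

Option A

Total debts = (560 + 1,310 + 500 + 385 + 1,480) = 4,235; DTI = 4,235/10,250 = 41.3%.
LTV = 248,500/299,000 = 83.1%.
Reserves = 4,750/1,310 = 3.6 months.
Option A: score 636 ≥ 580; DTI 41.3% ≤ 43% → qualifies.
Option B: score 636 < 680; DTI 41.3% ≤ 43%; LTV 83.1% ≤ 85%; employment 17 ≥ 6 mo → does not qualify.
Option C: score 636 ≥ 600; DTI 41.3% ≤ 50%; LTV 83.1% ≤ 110%; employment 17 ≥ 12 mo; reserves 3.6 ≥ 3 mo → qualifies.
Qualifying: Option A, Option C. Lowest rate is 6.20% → Option A.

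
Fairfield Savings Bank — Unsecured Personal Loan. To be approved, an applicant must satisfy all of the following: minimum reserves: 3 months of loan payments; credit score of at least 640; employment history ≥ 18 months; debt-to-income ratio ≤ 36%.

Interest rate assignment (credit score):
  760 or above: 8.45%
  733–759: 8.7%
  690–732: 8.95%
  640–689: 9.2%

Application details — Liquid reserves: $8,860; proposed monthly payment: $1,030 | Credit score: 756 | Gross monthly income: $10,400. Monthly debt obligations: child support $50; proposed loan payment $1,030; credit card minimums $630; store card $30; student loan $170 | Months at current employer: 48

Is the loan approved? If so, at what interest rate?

Credit score 756 ≥ 640 (meets minimum)
Employment 48 ≥ 18 months
Total monthly debts = (50 + 1,030 + 630 + 30 + 170) = 1,910. DTI: 1,910 ÷ 10,400 = 18.4%, within the 36% cap
Reserves: 8,860 ÷ 1,030 = 8.6 months (meets 3-month minimum)
All requirements met. Score 756 falls in the 733–759 tier → 8.7%.

Approved at 8.7%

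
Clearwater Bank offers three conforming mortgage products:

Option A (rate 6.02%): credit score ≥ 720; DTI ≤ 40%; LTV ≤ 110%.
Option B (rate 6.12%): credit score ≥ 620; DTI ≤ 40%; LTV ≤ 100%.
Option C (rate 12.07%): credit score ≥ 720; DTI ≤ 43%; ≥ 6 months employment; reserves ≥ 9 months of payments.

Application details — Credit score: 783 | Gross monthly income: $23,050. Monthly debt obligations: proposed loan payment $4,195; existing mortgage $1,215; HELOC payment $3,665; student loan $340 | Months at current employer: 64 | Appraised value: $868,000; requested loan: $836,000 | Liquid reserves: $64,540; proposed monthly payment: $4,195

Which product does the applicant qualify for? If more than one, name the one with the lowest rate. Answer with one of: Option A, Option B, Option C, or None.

Total debts = (4,195 + 1,215 + 3,665 + 340) = 9,415; DTI = 9,415/23,050 = 40.8%.
LTV = 836,000/868,000 = 96.3%.
Reserves = 64,540/4,195 = 15.4 months.
Option A: score 783 ≥ 720; DTI 40.8% > 40%; LTV 96.3% ≤ 110% → does not qualify.
Option B: score 783 ≥ 620; DTI 40.8% > 40%; LTV 96.3% ≤ 100% → does not qualify.
Option C: score 783 ≥ 720; DTI 40.8% ≤ 43%; employment 64 ≥ 6 mo; reserves 15.4 ≥ 9 mo → qualifies.

Option C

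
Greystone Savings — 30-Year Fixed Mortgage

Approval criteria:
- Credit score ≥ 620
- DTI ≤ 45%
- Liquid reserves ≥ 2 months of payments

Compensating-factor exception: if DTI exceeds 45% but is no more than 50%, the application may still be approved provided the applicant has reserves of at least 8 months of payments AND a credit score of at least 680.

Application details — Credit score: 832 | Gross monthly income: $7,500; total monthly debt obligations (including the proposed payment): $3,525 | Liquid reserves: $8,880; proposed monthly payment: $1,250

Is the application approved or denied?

Denied

Credit score 832 ≥ 620 (meets base)
DTI = 3,525/7,500 = 47% > 45% — standard DTI limit exceeded.
Reserves = 8,880/1,250 = 7.1 months ≥ 2
DTI 47% is within the 45%–50% exception band; checking compensating factors.
Reserves 7.1 < 8 months; credit score 832 ≥ 680.
Compensating-factor requirement not fully met.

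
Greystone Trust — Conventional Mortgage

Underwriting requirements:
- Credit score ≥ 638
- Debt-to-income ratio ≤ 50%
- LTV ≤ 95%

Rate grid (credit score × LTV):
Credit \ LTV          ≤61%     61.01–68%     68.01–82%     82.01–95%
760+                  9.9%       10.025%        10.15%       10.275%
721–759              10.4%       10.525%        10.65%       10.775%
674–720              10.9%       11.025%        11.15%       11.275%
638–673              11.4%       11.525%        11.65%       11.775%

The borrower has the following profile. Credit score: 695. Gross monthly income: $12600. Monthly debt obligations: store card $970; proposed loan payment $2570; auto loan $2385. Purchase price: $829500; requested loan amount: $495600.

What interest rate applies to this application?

10.9%

Credit score 695 ≥ 638; Total monthly debts = (970 + 2,570 + 2,385) = 5,925. DTI: 5,925 ÷ 12,600 = 47%, within the 50% cap
LTV = 495,600/829,500 = 59.7% ≤ 95%
Score 695 is in the 674–720 band; LTV 59.7% is in the ≤61% band → 10.9%.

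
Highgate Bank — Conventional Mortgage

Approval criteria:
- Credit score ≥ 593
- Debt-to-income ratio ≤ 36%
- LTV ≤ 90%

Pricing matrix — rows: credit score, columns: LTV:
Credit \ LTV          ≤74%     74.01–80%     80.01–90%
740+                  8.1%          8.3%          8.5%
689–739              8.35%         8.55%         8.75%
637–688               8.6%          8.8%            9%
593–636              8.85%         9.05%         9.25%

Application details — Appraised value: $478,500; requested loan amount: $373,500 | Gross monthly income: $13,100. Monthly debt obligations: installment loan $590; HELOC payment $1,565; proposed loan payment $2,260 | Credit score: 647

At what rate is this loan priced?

Credit score 647 ≥ 593; Total monthly debts = (590 + 1,565 + 2,260) = 4,415. DTI: 4,415 ÷ 13,100 = 33.7%, within the 36% cap
LTV: 373,500 ÷ 478,500 = 78.1%, within 90% cap
Credit 647 → row 637–688; LTV 78.1% → column 74.01–80%. Grid cell → 8.8%.

8.8%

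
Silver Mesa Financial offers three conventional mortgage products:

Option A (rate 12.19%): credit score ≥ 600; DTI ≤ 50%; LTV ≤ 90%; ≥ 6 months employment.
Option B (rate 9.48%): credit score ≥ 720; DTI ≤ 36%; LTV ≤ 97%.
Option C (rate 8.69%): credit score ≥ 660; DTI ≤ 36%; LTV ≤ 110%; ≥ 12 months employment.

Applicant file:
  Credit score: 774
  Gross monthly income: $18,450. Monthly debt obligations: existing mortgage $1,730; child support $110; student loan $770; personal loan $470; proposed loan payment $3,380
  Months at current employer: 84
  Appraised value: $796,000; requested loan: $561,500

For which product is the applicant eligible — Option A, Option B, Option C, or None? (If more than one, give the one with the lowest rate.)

Total debts = (1,730 + 110 + 770 + 470 + 3,380) = 6,460; DTI = 6,460/18,450 = 35%.
LTV = 561,500/796,000 = 70.5%.
Option A: score 774 ≥ 600; DTI 35% ≤ 50%; LTV 70.5% ≤ 90%; employment 84 ≥ 6 mo → qualifies.
Option B: score 774 ≥ 720; DTI 35% ≤ 36%; LTV 70.5% ≤ 97% → qualifies.
Option C: score 774 ≥ 660; DTI 35% ≤ 36%; LTV 70.5% ≤ 110%; employment 84 ≥ 12 mo → qualifies.
Qualifying: Option A, Option B, Option C. Lowest rate is 8.69% → Option C.

Option C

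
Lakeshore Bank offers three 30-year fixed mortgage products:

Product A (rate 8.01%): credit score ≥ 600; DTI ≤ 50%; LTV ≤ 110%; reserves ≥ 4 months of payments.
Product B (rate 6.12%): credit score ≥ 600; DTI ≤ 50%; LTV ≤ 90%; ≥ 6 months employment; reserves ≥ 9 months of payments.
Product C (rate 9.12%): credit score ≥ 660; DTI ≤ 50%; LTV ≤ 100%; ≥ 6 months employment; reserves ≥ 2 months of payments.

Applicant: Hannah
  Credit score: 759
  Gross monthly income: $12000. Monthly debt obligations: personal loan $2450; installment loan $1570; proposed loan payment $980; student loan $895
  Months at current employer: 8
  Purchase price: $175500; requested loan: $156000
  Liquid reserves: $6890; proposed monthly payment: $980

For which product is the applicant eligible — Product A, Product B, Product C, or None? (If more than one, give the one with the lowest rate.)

Total debts = (2,450 + 1,570 + 980 + 895) = 5,895; DTI = 5,895/12,000 = 49.1%.
LTV = 156,000/175,500 = 88.9%.
Reserves = 6,890/980 = 7.0 months.
Product A: score 759 ≥ 600; DTI 49.1% ≤ 50%; LTV 88.9% ≤ 110%; reserves 7.0 ≥ 4 mo → qualifies.
Product B: score 759 ≥ 600; DTI 49.1% ≤ 50%; LTV 88.9% ≤ 90%; employment 8 ≥ 6 mo; reserves 7.0 < 9 mo → does not qualify.
Product C: score 759 ≥ 660; DTI 49.1% ≤ 50%; LTV 88.9% ≤ 100%; employment 8 ≥ 6 mo; reserves 7.0 ≥ 2 mo → qualifies.
Qualifying: Product A, Product C. Lowest rate is 8.01% → Product A.

Product A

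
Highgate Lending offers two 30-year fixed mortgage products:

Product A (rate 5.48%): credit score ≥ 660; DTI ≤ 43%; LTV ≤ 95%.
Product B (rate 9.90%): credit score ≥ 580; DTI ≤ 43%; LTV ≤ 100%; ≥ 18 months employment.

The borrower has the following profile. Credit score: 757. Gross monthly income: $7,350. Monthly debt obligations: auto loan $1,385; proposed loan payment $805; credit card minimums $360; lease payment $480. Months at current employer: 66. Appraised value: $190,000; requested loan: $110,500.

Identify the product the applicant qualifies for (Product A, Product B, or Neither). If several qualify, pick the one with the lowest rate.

Total debts = (1,385 + 805 + 360 + 480) = 3,030; DTI = 3,030/7,350 = 41.2%.
LTV = 110,500/190,000 = 58.2%.
Product A: score 757 ≥ 660; DTI 41.2% ≤ 43%; LTV 58.2% ≤ 95% → qualifies.
Product B: score 757 ≥ 580; DTI 41.2% ≤ 43%; LTV 58.2% ≤ 100%; employment 66 ≥ 18 mo → qualifies.
Qualifying: Product A, Product B. Lowest rate is 5.48% → Product A.

Product A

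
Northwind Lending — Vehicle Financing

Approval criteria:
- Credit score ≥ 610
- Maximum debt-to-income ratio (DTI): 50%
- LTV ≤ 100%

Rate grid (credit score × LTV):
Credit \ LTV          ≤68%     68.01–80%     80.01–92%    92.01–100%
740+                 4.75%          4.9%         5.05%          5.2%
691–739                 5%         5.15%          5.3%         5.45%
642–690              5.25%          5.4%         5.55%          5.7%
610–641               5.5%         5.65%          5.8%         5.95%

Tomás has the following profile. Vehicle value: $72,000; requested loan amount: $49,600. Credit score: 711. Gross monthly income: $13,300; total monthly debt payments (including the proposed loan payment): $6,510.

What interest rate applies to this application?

Credit score 711 ≥ 610; DTI: 6,510 ÷ 13,300 = 48.9%, within the 50% cap
LTV: 49,600 ÷ 72,000 = 68.9%, within 100% cap
Row: 711 falls in 691–739. Column: 68.9% falls in 68.01–80%. Rate = 5.15%.

5.15%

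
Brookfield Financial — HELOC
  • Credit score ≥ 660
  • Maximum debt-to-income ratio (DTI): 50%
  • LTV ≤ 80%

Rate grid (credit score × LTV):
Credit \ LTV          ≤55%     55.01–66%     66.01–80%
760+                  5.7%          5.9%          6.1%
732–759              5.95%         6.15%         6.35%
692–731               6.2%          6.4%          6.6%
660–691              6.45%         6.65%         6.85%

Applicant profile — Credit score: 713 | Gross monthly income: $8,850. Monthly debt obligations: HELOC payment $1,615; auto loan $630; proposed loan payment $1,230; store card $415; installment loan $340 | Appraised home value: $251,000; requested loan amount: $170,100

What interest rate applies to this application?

6.6%

Credit score 713 ≥ 660; Total monthly debts = (1,615 + 630 + 1,230 + 415 + 340) = 4,230. DTI = 4,230/8,850 = 47.8% ≤ 50%
LTV: 170,100 ÷ 251,000 = 67.8%, within 80% cap
Credit 713 → row 692–731; LTV 67.8% → column 66.01–80%. Grid cell → 6.6%.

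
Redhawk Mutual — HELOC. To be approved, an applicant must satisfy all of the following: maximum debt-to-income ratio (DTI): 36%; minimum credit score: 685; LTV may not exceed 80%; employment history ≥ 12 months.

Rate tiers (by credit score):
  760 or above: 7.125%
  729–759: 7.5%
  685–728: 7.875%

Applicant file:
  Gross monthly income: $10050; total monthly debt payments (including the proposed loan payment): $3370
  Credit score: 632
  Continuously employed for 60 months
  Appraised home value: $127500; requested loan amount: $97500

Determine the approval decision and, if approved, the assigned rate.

Credit score 632 < 685 (below minimum)
Employment 60 ≥ 12 months
Loan-to-value = 97,500/127,500 = 76.5% — pass (80% max)
DTI = 3,370/10,050 = 33.5% ≤ 36%
Not all requirements met → denied.

Denied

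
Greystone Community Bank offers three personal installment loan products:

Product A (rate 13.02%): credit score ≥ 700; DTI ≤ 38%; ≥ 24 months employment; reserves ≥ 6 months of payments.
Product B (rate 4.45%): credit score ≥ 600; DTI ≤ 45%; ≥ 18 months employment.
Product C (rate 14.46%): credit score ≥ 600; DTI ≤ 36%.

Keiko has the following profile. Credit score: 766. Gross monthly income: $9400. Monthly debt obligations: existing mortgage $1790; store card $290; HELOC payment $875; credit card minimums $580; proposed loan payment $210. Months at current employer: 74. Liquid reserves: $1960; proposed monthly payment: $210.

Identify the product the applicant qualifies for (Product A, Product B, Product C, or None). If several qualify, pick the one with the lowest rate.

Product B

Total debts = (1,790 + 290 + 875 + 580 + 210) = 3,745; DTI = 3,745/9,400 = 39.8%.
Reserves = 1,960/210 = 9.3 months.
Product A: score 766 ≥ 700; DTI 39.8% > 38%; employment 74 ≥ 24 mo; reserves 9.3 ≥ 6 mo → does not qualify.
Product B: score 766 ≥ 600; DTI 39.8% ≤ 45%; employment 74 ≥ 18 mo → qualifies.
Product C: score 766 ≥ 600; DTI 39.8% > 36% → does not qualify.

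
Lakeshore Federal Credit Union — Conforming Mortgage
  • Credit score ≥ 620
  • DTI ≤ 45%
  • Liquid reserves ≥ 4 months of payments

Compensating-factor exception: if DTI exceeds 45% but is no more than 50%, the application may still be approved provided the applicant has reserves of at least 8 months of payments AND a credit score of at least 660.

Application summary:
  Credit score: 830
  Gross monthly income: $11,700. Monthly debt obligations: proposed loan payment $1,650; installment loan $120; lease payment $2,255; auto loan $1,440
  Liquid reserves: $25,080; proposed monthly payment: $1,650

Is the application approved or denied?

Approved

Credit score 830 ≥ 620 (meets base)
Total debts = (1,650 + 120 + 2,255 + 1,440) = 5,465. DTI: 5,465 ÷ 11,700 = 46.7%, over the 45% base limit.
Liquid reserves cover 25,080/1,650 = 15.2 months — ≥ 4 required
DTI 46.7% is within the 45%–50% exception band; checking compensating factors.
Reserves 15.2 ≥ 8 months; credit score 830 ≥ 660.
Both compensating conditions met → exception applies.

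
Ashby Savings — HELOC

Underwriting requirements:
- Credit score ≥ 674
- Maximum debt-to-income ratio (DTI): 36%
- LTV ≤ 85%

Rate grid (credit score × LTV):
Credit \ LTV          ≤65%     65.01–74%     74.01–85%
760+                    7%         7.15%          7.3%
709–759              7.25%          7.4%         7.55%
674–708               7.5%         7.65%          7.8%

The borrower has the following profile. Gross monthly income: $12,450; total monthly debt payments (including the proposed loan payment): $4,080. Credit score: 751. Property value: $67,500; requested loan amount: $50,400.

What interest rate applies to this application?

Credit score 751 ≥ 674; Debt-to-income = 4,080/12,450 = 32.8% — meets 36% limit
LTV: 50,400 ÷ 67,500 = 74.7%, within 85% cap
Credit 751 → row 709–759; LTV 74.7% → column 74.01–85%. Grid cell → 7.55%.

7.55%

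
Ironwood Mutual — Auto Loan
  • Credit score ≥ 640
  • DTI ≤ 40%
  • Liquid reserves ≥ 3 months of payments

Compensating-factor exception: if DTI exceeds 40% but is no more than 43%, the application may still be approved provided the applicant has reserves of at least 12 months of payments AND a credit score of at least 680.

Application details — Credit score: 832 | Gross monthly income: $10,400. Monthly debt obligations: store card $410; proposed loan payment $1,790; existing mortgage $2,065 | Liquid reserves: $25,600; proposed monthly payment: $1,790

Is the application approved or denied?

Approved

Credit score 832 ≥ 640 (meets base)
Total debts = (410 + 1,790 + 2,065) = 4,265. DTI = 4,265/10,400 = 41% > 40% — standard DTI limit exceeded.
Liquid reserves cover 25,600/1,790 = 14.3 months — ≥ 3 required
41% falls in the override range (40%–43%), so the compensating-factor test applies.
Reserves 14.3 ≥ 12 months; credit score 832 ≥ 680.
Both compensating conditions met → exception applies.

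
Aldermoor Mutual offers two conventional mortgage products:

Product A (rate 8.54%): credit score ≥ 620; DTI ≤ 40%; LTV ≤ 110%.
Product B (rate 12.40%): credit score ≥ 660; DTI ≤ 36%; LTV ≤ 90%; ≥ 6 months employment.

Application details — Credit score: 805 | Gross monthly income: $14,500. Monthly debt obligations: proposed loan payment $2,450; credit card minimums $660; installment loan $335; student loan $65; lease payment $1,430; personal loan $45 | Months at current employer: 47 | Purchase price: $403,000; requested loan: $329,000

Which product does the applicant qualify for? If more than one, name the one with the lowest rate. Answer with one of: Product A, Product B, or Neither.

Total debts = (2,450 + 660 + 335 + 65 + 1,430 + 45) = 4,985; DTI = 4,985/14,500 = 34.4%.
LTV = 329,000/403,000 = 81.6%.
Product A: score 805 ≥ 620; DTI 34.4% ≤ 40%; LTV 81.6% ≤ 110% → qualifies.
Product B: score 805 ≥ 660; DTI 34.4% ≤ 36%; LTV 81.6% ≤ 90%; employment 47 ≥ 6 mo → qualifies.
Qualifying: Product A, Product B. Lowest rate is 8.54% → Product A.

Product A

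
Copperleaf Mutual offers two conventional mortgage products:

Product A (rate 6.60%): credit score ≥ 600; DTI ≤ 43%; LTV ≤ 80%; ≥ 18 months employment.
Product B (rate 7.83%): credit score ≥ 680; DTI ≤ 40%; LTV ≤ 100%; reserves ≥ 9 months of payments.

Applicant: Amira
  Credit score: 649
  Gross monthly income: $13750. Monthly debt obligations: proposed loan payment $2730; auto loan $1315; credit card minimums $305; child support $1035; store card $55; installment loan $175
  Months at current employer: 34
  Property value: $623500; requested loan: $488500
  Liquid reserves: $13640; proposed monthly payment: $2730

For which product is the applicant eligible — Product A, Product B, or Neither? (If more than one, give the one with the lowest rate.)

Product A

Total debts = (2,730 + 1,315 + 305 + 1,035 + 55 + 175) = 5,615; DTI = 5,615/13,750 = 40.8%.
LTV = 488,500/623,500 = 78.3%.
Reserves = 13,640/2,730 = 5.0 months.
Product A: score 649 ≥ 600; DTI 40.8% ≤ 43%; LTV 78.3% ≤ 80%; employment 34 ≥ 18 mo → qualifies.
Product B: score 649 < 680; DTI 40.8% > 40%; LTV 78.3% ≤ 100%; reserves 5.0 < 9 mo → does not qualify.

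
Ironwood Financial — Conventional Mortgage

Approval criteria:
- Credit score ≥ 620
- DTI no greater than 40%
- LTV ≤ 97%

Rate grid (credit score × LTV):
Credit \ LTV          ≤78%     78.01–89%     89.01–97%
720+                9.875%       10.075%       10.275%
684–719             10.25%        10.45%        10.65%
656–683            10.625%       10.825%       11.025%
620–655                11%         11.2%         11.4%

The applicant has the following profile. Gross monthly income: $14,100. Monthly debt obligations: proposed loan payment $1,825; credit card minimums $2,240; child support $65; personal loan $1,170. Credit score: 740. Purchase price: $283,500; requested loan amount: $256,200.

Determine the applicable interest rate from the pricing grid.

10.275%

Credit score 740 ≥ 620; Total monthly debts = (1,825 + 2,240 + 65 + 1,170) = 5,300. Debt-to-income = 5,300/14,100 = 37.6% — meets 40% limit
Loan-to-value = 256,200/283,500 = 90.4% — pass (97% max)
Credit 740 → row 720+; LTV 90.4% → column 89.01–97%. Grid cell → 10.275%.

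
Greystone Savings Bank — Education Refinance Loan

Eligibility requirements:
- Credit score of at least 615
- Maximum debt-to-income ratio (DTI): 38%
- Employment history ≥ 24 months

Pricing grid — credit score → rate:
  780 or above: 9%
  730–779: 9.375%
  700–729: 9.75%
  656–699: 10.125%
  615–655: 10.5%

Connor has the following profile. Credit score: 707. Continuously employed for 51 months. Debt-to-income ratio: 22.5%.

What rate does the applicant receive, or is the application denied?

Credit score 707 ≥ 615 (meets minimum)
DTI 22.5% ≤ 38%
Employment 51 ≥ 24 months
All requirements met. Score 707 falls in the 700–729 tier → 9.75%.

Approved at 9.75%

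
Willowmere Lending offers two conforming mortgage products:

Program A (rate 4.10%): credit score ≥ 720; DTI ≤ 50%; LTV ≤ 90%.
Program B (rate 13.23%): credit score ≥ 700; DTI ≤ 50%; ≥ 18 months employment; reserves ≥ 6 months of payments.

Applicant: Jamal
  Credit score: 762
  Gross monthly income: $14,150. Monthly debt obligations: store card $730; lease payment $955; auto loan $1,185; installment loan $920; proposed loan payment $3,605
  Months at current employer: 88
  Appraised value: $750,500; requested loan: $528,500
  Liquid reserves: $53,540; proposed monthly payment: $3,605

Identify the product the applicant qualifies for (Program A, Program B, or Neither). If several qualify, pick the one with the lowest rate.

Neither

Total debts = (730 + 955 + 1,185 + 920 + 3,605) = 7,395; DTI = 7,395/14,150 = 52.3%.
LTV = 528,500/750,500 = 70.4%.
Reserves = 53,540/3,605 = 14.9 months.
Program A: score 762 ≥ 720; DTI 52.3% > 50%; LTV 70.4% ≤ 90% → does not qualify.
Program B: score 762 ≥ 700; DTI 52.3% > 50%; employment 88 ≥ 18 mo; reserves 14.9 ≥ 6 mo → does not qualify.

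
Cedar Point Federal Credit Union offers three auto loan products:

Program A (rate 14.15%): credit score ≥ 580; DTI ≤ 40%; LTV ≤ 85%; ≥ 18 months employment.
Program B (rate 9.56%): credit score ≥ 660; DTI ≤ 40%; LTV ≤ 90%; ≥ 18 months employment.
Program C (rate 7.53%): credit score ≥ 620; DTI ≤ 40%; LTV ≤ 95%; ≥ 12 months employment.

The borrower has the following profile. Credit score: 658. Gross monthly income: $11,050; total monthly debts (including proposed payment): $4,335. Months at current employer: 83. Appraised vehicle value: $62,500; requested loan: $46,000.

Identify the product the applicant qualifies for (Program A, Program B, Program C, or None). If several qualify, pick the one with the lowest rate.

Program C

DTI = 4,335/11,050 = 39.2%.
LTV = 46,000/62,500 = 73.6%.
Program A: score 658 ≥ 580; DTI 39.2% ≤ 40%; LTV 73.6% ≤ 85%; employment 83 ≥ 18 mo → qualifies.
Program B: score 658 < 660; DTI 39.2% ≤ 40%; LTV 73.6% ≤ 90%; employment 83 ≥ 18 mo → does not qualify.
Program C: score 658 ≥ 620; DTI 39.2% ≤ 40%; LTV 73.6% ≤ 95%; employment 83 ≥ 12 mo → qualifies.
Qualifying: Program A, Program C. Lowest rate is 7.53% → Program C.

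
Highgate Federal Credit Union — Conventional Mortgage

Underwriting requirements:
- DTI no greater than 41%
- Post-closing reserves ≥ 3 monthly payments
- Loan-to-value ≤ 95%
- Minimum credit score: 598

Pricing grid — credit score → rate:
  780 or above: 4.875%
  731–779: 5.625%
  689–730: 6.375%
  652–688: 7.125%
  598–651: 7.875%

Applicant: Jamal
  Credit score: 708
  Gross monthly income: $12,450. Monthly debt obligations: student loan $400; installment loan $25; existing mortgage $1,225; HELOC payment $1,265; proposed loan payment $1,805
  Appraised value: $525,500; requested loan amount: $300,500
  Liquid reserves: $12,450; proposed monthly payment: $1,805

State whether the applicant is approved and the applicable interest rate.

Approved at 6.375%

Credit score 708 ≥ 598 (meets minimum)
Total monthly debts = (400 + 25 + 1,225 + 1,265 + 1,805) = 4,720. DTI = 4,720/12,450 = 37.9% ≤ 41%
LTV: 300,500 ÷ 525,500 = 57.2%, within 95% cap
Reserves: 12,450 ÷ 1,805 = 6.9 months (meets 3-month minimum)
All requirements met. Score 708 falls in the 689–730 tier → 6.375%.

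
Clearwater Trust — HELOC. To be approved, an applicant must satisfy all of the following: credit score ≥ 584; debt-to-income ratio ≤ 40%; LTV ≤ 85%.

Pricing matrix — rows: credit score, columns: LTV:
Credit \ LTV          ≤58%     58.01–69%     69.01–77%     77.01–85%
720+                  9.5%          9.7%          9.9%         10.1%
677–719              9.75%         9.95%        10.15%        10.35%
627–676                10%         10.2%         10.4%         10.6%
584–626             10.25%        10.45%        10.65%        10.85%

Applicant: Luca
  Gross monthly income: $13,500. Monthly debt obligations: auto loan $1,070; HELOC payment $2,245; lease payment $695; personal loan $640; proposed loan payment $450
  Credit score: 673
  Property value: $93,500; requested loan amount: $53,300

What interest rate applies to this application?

Credit score 673 ≥ 584; Total monthly debts = (1,070 + 2,245 + 695 + 640 + 450) = 5,100. DTI = 5,100/13,500 = 37.8% ≤ 40%
Loan-to-value = 53,300/93,500 = 57% — pass (85% max)
Score 673 is in the 627–676 band; LTV 57% is in the ≤58% band → 10%.

10%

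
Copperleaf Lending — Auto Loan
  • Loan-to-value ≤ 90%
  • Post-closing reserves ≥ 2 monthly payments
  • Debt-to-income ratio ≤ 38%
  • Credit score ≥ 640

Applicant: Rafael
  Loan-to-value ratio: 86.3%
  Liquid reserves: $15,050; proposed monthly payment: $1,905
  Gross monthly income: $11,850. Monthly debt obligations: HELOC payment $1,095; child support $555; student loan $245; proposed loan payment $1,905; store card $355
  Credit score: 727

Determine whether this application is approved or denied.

Approved

LTV 86.3% — within 90%
Reserves = 15,050/1,905 = 7.9 months ≥ 2
Total monthly debts = (1,095 + 555 + 245 + 1,905 + 355) = 4,155. Debt-to-income = 4,155/11,850 = 35.1% — meets 38% limit
Credit score 727 ≥ 640 (meets)
All criteria satisfied.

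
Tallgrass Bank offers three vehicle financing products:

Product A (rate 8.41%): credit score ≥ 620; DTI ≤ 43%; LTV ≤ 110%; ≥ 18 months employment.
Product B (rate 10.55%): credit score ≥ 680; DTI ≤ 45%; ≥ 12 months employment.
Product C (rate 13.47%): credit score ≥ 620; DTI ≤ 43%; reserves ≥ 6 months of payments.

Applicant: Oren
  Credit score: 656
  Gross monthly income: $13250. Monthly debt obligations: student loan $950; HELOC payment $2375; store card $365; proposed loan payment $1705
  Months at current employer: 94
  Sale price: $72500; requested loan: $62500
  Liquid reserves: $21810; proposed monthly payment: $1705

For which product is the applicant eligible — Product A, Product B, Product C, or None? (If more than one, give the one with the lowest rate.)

Product A

Total debts = (950 + 2,375 + 365 + 1,705) = 5,395; DTI = 5,395/13,250 = 40.7%.
LTV = 62,500/72,500 = 86.2%.
Reserves = 21,810/1,705 = 12.8 months.
Product A: score 656 ≥ 620; DTI 40.7% ≤ 43%; LTV 86.2% ≤ 110%; employment 94 ≥ 18 mo → qualifies.
Product B: score 656 < 680; DTI 40.7% ≤ 45%; employment 94 ≥ 12 mo → does not qualify.
Product C: score 656 ≥ 620; DTI 40.7% ≤ 43%; reserves 12.8 ≥ 6 mo → qualifies.
Qualifying: Product A, Product C. Lowest rate is 8.41% → Product A.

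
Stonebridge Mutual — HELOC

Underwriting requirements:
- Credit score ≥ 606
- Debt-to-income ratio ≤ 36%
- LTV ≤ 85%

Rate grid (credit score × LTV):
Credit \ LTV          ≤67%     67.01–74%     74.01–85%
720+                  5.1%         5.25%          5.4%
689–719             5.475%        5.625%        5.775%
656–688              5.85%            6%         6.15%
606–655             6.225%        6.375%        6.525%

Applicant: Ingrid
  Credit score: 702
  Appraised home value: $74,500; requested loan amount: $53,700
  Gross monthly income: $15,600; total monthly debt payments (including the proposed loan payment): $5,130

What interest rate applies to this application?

Credit score 702 ≥ 606; DTI = 5,130/15,600 = 32.9% ≤ 36%
LTV = 53,700/74,500 = 72.1% ≤ 85%
Row: 702 falls in 689–719. Column: 72.1% falls in 67.01–74%. Rate = 5.625%.

5.625%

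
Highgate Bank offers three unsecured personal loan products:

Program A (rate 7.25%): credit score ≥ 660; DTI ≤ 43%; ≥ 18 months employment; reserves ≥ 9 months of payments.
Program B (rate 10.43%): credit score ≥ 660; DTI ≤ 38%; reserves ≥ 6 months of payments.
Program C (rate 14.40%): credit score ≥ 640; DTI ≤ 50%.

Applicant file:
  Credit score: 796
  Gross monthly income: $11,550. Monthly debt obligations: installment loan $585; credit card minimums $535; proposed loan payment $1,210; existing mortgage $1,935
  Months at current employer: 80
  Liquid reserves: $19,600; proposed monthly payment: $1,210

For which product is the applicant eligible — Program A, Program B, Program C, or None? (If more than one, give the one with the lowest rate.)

Program A

Total debts = (585 + 535 + 1,210 + 1,935) = 4,265; DTI = 4,265/11,550 = 36.9%.
Reserves = 19,600/1,210 = 16.2 months.
Program A: score 796 ≥ 660; DTI 36.9% ≤ 43%; employment 80 ≥ 18 mo; reserves 16.2 ≥ 9 mo → qualifies.
Program B: score 796 ≥ 660; DTI 36.9% ≤ 38%; reserves 16.2 ≥ 6 mo → qualifies.
Program C: score 796 ≥ 640; DTI 36.9% ≤ 50% → qualifies.
Qualifying: Program A, Program B, Program C. Lowest rate is 7.25% → Program A.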